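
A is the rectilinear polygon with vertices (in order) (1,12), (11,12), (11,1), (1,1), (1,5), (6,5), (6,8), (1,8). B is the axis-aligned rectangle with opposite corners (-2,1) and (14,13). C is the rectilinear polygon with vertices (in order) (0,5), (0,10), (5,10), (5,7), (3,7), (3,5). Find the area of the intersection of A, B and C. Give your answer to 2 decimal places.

8.00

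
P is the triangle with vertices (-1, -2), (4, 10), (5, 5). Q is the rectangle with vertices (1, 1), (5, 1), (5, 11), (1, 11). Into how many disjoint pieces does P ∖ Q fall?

1

P ∖ Q is a single connected region.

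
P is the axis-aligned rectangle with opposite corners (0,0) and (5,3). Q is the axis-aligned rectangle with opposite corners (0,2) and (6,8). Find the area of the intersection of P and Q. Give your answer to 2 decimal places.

5.00

|P∩Q|: x∈[0,5], y∈[2,3] → 5·1 = 5.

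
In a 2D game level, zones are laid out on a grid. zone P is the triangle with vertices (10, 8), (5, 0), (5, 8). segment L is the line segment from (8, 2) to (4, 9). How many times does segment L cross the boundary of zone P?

The segment meets the boundary at (5,7.25), (7.164,3.463).

2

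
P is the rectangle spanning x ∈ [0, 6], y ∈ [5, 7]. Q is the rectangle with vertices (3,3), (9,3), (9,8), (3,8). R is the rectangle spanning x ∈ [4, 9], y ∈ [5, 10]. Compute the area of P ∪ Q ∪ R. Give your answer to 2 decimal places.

46.00

By inclusion–exclusion:
Individual areas: |P| = 12, |Q| = 30, |R| = 25.
|P∩Q|: x∈[3,6], y∈[5,7] → 3·2 = 6.
|P∩R|: x∈[4,6], y∈[5,7] → 2·2 = 4.
|Q∩R|: x∈[4,9], y∈[5,8] → 5·3 = 15.
|P∩Q∩R| = 4.
|P ∪ Q ∪ R| = 67 − 25 + 4 = 46.00.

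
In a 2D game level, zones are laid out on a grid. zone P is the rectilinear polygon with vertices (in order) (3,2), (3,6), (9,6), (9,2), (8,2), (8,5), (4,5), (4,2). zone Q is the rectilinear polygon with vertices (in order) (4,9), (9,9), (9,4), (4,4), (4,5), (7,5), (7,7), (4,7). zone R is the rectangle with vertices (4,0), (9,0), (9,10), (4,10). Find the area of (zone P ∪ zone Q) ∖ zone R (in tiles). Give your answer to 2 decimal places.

4.00

|zone P ∪ zone Q| = 28.
|(zone P ∪ zone Q) ∩ zone R| = 24.
|(zone P ∪ zone Q) ∖ zone R| = 28 − 24 = 4.00.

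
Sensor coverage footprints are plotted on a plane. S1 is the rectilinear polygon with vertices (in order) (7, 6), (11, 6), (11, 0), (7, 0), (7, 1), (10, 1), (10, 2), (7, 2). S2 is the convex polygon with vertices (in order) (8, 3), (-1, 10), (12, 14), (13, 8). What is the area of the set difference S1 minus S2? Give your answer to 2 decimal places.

13.89

|S1| = 21, |S1∩S2| = 7.1111.
|S1 ∖ S2| = |S1| − |S1∩S2| = 21 − 7.1111 = 13.89.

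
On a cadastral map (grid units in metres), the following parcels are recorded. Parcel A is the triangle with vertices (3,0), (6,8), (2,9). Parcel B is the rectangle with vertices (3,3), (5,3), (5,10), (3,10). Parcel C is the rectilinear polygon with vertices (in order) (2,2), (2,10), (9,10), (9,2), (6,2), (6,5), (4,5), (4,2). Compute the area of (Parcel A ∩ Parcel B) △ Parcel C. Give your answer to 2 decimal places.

|Parcel A ∩ Parcel B| = 9.9792.
|(Parcel A ∩ Parcel B) ∩ Parcel C| = 8.9792.
|(Parcel A ∩ Parcel B) △ Parcel C| = 9.9792 + 50 − 17.9583 = 42.02.

42.02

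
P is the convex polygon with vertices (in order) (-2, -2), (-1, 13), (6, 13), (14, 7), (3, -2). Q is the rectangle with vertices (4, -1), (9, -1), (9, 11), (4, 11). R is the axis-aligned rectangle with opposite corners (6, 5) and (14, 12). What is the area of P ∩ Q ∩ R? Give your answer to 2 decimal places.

17.96

The intersection is the polygon with vertices (9,5), (6,5), (6,11), (8.667,11), (9,10.75).
By the shoelace formula its area is 17.96.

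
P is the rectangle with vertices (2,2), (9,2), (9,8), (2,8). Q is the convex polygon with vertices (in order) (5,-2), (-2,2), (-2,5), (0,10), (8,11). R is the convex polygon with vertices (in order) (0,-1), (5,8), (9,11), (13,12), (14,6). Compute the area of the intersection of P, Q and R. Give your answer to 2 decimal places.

19.59

The intersection is the polygon with vertices (2,2.6), (5,8), (7.308,8), (5.923,2), (2,2).
By the shoelace formula its area is 19.59.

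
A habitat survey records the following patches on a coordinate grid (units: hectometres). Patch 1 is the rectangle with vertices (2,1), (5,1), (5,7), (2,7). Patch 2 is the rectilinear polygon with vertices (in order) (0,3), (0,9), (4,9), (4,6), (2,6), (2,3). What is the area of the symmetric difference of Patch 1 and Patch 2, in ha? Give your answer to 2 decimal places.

32.00

|Patch 1| = 18, |Patch 2| = 18, |Patch 1∩Patch 2| = 2.
|Patch 1 △ Patch 2| = |Patch 1| + |Patch 2| − 2·|Patch 1∩Patch 2| = 18 + 18 − 4 = 32.00.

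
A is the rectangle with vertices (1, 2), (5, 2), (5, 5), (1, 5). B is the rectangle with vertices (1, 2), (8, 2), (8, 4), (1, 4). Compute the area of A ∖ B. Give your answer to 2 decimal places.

|A∩B|: x∈[1,5], y∈[2,4] → 4·2 = 8.
|A| = 12.
|A ∖ B| = |A| − |A∩B| = 12 − 8 = 4.00.

4.00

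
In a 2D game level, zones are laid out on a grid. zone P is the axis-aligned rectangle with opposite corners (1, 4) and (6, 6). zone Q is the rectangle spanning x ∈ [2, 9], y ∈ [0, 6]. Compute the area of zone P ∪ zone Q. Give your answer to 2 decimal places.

44.00

By inclusion–exclusion:
Individual areas: |zone P| = 10, |zone Q| = 42.
|zone P∩zone Q|: x∈[2,6], y∈[4,6] → 4·2 = 8.
|zone P ∪ zone Q| = 52 − 8 = 44.00.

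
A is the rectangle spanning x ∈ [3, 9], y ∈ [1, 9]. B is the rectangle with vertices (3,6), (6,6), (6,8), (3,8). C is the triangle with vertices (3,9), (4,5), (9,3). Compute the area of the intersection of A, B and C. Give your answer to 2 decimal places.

The intersection is the polygon with vertices (4,8), (6,6), (3.75,6), (3.25,8).
By the shoelace formula its area is 3.00.

3.00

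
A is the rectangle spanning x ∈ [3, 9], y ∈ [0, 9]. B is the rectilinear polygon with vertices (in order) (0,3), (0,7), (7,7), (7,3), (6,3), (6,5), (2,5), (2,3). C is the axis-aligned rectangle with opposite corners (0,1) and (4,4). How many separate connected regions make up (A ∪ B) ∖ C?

1

(A ∪ B) ∖ C is a single connected region.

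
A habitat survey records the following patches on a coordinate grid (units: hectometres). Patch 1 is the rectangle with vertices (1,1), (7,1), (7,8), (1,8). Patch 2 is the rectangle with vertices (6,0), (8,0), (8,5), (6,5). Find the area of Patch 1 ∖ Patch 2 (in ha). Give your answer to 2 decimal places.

|Patch 1∩Patch 2|: x∈[6,7], y∈[1,5] → 1·4 = 4.
|Patch 1| = 42.
|Patch 1 ∖ Patch 2| = |Patch 1| − |Patch 1∩Patch 2| = 42 − 4 = 38.00.

38.00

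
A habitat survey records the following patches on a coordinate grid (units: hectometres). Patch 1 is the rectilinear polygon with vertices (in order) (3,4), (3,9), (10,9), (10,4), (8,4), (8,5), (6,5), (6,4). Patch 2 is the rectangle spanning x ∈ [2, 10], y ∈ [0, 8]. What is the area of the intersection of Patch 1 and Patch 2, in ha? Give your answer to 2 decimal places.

The intersection is the polygon with vertices (3,8), (10,8), (10,4), (8,4), (8,5), (6,5), (6,4), (3,4).
By the shoelace formula its area is 26.00.

26.00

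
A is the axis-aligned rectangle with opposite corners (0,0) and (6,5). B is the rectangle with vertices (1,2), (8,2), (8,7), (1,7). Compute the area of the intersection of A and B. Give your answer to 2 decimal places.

|A∩B|: x∈[1,6], y∈[2,5] → 5·3 = 15.

15.00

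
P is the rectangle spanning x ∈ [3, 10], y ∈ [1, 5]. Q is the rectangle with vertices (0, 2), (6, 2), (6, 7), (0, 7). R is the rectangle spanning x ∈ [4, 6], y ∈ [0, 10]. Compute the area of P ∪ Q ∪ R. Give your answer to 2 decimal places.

By inclusion–exclusion:
Individual areas: |P| = 28, |Q| = 30, |R| = 20.
|P∩Q|: x∈[3,6], y∈[2,5] → 3·3 = 9.
|P∩R|: x∈[4,6], y∈[1,5] → 2·4 = 8.
|Q∩R|: x∈[4,6], y∈[2,7] → 2·5 = 10.
|P∩Q∩R| = 6.
|P ∪ Q ∪ R| = 78 − 27 + 6 = 57.00.

57.00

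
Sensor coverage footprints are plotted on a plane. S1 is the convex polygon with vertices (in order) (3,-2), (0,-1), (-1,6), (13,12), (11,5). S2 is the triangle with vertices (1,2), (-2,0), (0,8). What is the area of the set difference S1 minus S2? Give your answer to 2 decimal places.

92.88

|S1| = 99, |S1∩S2| = 6.1223.
|S1 ∖ S2| = |S1| − |S1∩S2| = 99 − 6.1223 = 92.88.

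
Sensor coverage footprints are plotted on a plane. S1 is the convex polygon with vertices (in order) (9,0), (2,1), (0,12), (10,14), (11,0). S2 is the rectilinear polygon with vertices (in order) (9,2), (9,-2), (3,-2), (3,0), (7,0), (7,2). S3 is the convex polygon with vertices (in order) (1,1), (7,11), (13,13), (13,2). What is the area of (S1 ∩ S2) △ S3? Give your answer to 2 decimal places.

|S1 ∩ S2| = 3.7143.
|(S1 ∩ S2) ∩ S3| = 0.8333.
|(S1 ∩ S2) △ S3| = 3.7143 + 90 − 1.6667 = 92.05.

92.05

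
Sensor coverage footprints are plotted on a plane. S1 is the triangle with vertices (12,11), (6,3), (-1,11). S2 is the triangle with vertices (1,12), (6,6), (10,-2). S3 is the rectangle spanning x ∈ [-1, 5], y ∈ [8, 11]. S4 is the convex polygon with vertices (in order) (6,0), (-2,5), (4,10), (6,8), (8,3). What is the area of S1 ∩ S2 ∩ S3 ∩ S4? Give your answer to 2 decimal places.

The intersection is the polygon with vertices (4.333,8), (3.571,8), (2.884,9.07), (3.213,9.344).
By the shoelace formula its area is 0.78.

0.78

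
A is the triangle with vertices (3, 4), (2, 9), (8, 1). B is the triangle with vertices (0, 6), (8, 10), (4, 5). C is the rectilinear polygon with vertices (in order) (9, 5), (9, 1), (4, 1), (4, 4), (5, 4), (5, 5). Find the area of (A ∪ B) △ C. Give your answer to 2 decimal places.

30.44

|A ∪ B| = 19.8393.
|(A ∪ B) ∩ C| = 4.2.
|(A ∪ B) △ C| = 19.8393 + 19 − 8.4 = 30.44.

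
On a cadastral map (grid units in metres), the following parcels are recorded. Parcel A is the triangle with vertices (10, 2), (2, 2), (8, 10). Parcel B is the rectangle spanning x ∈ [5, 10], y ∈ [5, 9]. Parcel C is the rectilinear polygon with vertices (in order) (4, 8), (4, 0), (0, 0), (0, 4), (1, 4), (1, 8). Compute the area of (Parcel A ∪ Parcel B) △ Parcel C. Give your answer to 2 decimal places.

63.04

|Parcel A ∪ Parcel B| = 40.375.
|(Parcel A ∪ Parcel B) ∩ Parcel C| = 2.6667.
|(Parcel A ∪ Parcel B) △ Parcel C| = 40.375 + 28 − 5.3333 = 63.04.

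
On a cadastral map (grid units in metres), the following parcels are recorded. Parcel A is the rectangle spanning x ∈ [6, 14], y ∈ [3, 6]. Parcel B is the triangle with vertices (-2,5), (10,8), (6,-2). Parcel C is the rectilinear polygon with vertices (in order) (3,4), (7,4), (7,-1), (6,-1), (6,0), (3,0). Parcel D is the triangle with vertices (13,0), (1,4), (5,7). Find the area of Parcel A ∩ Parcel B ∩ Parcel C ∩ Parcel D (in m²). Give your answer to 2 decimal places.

1.00

The intersection is the polygon with vertices (7,4), (7,3), (6,3), (6,4).
By the shoelace formula its area is 1.00.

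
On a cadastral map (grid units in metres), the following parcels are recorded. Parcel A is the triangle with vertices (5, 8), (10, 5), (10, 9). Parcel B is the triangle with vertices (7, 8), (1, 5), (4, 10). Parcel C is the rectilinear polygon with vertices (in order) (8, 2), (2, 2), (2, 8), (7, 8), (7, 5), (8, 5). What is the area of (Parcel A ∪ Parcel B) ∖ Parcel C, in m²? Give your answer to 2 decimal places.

|Parcel A ∪ Parcel B| = 19.6469.
|(Parcel A ∪ Parcel B) ∩ Parcel C| = 6.3712.
|(Parcel A ∪ Parcel B) ∖ Parcel C| = 19.6469 − 6.3712 = 13.28.

13.28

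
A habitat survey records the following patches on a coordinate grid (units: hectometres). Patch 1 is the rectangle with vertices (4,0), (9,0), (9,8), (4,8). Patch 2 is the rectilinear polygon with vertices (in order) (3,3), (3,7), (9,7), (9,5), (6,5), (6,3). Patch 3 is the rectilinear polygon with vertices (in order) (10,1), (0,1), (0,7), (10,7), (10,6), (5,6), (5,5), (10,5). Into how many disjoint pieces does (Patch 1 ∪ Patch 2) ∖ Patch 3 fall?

3

(Patch 1 ∪ Patch 2) ∖ Patch 3 splits into 3 disjoint pieces (area 5, area 5, area 4).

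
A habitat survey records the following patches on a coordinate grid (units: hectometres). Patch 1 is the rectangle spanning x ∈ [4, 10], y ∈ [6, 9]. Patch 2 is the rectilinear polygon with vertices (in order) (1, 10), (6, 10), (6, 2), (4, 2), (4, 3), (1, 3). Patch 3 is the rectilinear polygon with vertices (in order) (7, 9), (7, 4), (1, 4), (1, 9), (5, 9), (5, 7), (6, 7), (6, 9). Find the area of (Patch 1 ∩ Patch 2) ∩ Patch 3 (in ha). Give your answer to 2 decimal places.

|Patch 1 ∩ Patch 2| = 6.
|(Patch 1 ∩ Patch 2) ∩ Patch 3| = 4.00.

4.00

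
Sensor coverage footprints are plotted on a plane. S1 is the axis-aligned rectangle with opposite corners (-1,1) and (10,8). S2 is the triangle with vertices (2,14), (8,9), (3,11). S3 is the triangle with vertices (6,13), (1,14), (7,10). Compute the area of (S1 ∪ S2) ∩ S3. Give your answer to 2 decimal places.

1.21

The region (S1 ∪ S2) ∩ S3 is the polygon with vertices (6,10.667), (2.286,13.143), (2.071,13.786), (2.316,13.737).
By the shoelace formula its area is 1.21.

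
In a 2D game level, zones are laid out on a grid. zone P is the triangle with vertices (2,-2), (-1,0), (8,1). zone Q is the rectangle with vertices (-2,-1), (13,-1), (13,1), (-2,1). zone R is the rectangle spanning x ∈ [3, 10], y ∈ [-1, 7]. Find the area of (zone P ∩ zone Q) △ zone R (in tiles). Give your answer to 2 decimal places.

|zone P ∩ zone Q| = 8.75.
|(zone P ∩ zone Q) ∩ zone R| = 4.6111.
|(zone P ∩ zone Q) △ zone R| = 8.75 + 56 − 9.2222 = 55.53.

55.53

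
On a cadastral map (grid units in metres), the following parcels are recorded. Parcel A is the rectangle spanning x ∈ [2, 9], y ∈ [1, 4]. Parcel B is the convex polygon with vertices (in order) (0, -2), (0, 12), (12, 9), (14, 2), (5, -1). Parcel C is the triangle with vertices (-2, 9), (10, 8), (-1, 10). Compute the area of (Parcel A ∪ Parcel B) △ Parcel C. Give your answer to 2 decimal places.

136.65

|Parcel A ∪ Parcel B| = 140.
|(Parcel A ∪ Parcel B) ∩ Parcel C| = 4.9242.
|(Parcel A ∪ Parcel B) △ Parcel C| = 140 + 6.5 − 9.8485 = 136.65.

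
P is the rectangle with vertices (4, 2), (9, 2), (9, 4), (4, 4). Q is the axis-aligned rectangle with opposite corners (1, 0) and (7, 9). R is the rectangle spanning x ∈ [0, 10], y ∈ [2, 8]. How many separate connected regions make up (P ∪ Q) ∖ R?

2

(P ∪ Q) ∖ R splits into 2 disjoint pieces (area 12, area 6).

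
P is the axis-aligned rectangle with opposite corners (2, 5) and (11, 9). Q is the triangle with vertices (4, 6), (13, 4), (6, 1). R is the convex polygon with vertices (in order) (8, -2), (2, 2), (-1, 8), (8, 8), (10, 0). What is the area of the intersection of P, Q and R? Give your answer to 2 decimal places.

The intersection is the polygon with vertices (4,6), (8.5,5), (4.4,5).
By the shoelace formula its area is 2.05.

2.05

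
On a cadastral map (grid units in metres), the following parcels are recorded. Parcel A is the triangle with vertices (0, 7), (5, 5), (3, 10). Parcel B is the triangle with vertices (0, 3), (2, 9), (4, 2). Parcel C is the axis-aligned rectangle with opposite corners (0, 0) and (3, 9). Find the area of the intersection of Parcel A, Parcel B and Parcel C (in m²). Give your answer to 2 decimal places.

2.42

The intersection is the polygon with vertices (2,9), (2.903,5.839), (1.177,6.529).
By the shoelace formula its area is 2.42.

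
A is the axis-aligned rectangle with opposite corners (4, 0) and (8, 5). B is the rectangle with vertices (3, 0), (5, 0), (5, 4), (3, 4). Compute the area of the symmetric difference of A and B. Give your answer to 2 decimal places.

|A∩B|: x∈[4,5], y∈[0,4] → 1·4 = 4.
|A △ B| = |A| + |B| − 2·|A∩B| = 20 + 8 − 8 = 20.00.

20.00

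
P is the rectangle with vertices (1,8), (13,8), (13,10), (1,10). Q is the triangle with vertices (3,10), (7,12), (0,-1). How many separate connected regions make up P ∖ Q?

P ∖ Q splits into 2 disjoint pieces (area 15.2308, area 3.4545).

2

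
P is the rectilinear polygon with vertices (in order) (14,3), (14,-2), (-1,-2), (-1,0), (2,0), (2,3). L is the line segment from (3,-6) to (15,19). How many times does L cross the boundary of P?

The segment meets the boundary at (7.32,3), (4.92,-2).

2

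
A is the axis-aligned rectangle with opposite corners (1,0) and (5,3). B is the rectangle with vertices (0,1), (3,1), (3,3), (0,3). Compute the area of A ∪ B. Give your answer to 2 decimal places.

14.00

By inclusion–exclusion:
Individual areas: |A| = 12, |B| = 6.
|A∩B|: x∈[1,3], y∈[1,3] → 2·2 = 4.
|A ∪ B| = 18 − 4 = 14.00.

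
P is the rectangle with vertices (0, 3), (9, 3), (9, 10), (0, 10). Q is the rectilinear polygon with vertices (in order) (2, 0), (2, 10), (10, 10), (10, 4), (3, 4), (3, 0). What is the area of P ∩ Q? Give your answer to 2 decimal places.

The intersection is the polygon with vertices (9,4), (3,4), (3,3), (2,3), (2,10), (9,10).
By the shoelace formula its area is 43.00.

43.00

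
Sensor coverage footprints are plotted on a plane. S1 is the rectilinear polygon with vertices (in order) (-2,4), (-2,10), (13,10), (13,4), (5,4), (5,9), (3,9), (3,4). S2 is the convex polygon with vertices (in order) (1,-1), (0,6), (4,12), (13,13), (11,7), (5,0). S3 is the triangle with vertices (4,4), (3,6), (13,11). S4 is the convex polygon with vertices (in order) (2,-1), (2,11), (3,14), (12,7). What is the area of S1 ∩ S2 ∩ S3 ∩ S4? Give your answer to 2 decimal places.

7.29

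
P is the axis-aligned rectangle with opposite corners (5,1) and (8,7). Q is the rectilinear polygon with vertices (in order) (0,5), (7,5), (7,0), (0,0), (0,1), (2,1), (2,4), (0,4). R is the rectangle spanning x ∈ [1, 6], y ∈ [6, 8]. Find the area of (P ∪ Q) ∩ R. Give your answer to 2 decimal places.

The region (P ∪ Q) ∩ R is the polygon with vertices (6,7), (6,6), (5,6), (5,7).
By the shoelace formula its area is 1.00.

1.00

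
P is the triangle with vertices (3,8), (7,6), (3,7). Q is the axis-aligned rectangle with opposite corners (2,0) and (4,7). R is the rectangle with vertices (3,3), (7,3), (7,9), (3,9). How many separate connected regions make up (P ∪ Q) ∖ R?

1

(P ∪ Q) ∖ R is a single connected region.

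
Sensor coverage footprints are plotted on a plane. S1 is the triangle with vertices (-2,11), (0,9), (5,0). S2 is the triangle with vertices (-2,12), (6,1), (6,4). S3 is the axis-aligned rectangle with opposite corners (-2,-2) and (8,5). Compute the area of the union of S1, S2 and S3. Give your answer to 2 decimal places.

By inclusion–exclusion:
Individual areas: |S1| = 4, |S2| = 12, |S3| = 70.
|S1∩S2| = 0.
|S1∩S3| = 1.0101.
|S2∩S3| = 5.3182.
|S1∩S2∩S3| = 0.
|S1 ∪ S2 ∪ S3| = 86 − 6.3283 + 0 = 79.67.

79.67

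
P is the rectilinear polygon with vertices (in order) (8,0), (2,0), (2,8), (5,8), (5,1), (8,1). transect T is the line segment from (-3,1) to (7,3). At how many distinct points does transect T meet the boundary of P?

The segment meets the boundary at (5,2.6), (2,2).

2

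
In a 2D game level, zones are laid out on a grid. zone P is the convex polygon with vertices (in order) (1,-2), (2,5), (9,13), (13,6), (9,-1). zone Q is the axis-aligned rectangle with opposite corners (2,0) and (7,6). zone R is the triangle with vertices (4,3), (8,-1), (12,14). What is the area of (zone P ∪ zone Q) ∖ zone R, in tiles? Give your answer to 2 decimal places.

|zone P ∪ zone Q| = 104.9375.
|(zone P ∪ zone Q) ∩ zone R| = 35.3011.
|(zone P ∪ zone Q) ∖ zone R| = 104.9375 − 35.3011 = 69.64.

69.64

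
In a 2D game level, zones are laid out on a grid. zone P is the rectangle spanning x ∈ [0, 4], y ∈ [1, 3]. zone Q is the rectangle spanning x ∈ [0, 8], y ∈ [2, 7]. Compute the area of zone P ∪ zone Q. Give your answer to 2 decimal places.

44.00

By inclusion–exclusion:
Individual areas: |zone P| = 8, |zone Q| = 40.
|zone P∩zone Q|: x∈[0,4], y∈[2,3] → 4·1 = 4.
|zone P ∪ zone Q| = 48 − 4 = 44.00.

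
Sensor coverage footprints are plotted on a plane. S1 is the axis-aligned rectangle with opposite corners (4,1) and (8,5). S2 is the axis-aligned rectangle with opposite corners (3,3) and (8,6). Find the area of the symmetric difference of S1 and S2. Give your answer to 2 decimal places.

15.00

|S1∩S2|: x∈[4,8], y∈[3,5] → 4·2 = 8.
|S1 △ S2| = |S1| + |S2| − 2·|S1∩S2| = 16 + 15 − 16 = 15.00.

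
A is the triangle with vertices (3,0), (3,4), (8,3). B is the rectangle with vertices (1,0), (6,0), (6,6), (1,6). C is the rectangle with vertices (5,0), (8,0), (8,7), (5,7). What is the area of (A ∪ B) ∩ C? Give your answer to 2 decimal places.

7.60

The region (A ∪ B) ∩ C is the polygon with vertices (6,1.8), (6,0), (5,0), (5,6), (6,6), (6,3.4), (8,3).
By the shoelace formula its area is 7.60.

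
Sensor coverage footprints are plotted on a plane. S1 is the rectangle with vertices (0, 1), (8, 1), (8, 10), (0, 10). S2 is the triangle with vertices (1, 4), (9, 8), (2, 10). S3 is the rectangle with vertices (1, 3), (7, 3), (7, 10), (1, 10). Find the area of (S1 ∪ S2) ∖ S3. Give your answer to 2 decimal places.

30.39

|S1 ∪ S2| = 72.3929.
|(S1 ∪ S2) ∩ S3| = 42.
|(S1 ∪ S2) ∖ S3| = 72.3929 − 42 = 30.39.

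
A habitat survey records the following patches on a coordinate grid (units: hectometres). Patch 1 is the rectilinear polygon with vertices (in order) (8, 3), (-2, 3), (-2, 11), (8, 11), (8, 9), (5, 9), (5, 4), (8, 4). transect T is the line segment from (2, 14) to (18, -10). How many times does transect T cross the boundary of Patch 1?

2

The segment meets the boundary at (5.333,9), (4,11).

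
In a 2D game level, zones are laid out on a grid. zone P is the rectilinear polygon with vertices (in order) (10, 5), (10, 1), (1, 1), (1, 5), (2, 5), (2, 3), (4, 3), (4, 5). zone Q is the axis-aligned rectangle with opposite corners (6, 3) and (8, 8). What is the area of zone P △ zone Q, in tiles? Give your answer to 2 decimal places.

34.00

|zone P| = 32, |zone Q| = 10, |zone P∩zone Q| = 4.
|zone P △ zone Q| = |zone P| + |zone Q| − 2·|zone P∩zone Q| = 32 + 10 − 8 = 34.00.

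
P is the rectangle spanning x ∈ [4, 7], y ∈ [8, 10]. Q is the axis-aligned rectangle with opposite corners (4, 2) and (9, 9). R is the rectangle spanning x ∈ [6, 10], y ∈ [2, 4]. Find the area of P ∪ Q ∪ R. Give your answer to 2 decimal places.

By inclusion–exclusion:
Individual areas: |P| = 6, |Q| = 35, |R| = 8.
|P∩Q|: x∈[4,7], y∈[8,9] → 3·1 = 3.
|P∩R| = 0 (no overlap).
|Q∩R|: x∈[6,9], y∈[2,4] → 3·2 = 6.
|P∩Q∩R| = 0.
|P ∪ Q ∪ R| = 49 − 9 + 0 = 40.00.

40.00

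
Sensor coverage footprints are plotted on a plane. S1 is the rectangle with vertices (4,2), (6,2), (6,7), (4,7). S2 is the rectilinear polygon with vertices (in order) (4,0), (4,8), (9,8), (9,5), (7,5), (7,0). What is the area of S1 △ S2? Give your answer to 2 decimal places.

|S1| = 10, |S2| = 30, |S1∩S2| = 10.
|S1 △ S2| = |S1| + |S2| − 2·|S1∩S2| = 10 + 30 − 20 = 20.00.

20.00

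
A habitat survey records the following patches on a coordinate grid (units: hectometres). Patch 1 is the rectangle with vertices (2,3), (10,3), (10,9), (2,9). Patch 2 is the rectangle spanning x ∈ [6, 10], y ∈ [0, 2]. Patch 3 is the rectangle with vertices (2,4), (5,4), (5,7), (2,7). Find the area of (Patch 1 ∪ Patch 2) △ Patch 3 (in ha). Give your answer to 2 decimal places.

47.00

|Patch 1 ∪ Patch 2| = 56.
|(Patch 1 ∪ Patch 2) ∩ Patch 3| = 9.
|(Patch 1 ∪ Patch 2) △ Patch 3| = 56 + 9 − 18 = 47.00.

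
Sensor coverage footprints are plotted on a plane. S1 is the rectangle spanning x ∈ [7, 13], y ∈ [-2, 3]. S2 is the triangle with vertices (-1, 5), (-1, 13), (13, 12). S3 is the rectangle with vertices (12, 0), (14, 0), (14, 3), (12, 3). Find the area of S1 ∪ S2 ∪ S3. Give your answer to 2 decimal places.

By inclusion–exclusion:
Individual areas: |S1| = 30, |S2| = 56, |S3| = 6.
|S1∩S2| = 0.
|S1∩S3|: x∈[12,13], y∈[0,3] → 1·3 = 3.
|S2∩S3| = 0.
|S1∩S2∩S3| = 0.
|S1 ∪ S2 ∪ S3| = 92 − 3 + 0 = 89.00.

89.00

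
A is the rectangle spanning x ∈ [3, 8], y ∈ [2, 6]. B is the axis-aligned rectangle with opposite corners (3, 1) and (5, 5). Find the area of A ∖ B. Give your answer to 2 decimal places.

14.00

|A∩B|: x∈[3,5], y∈[2,5] → 2·3 = 6.
|A| = 20.
|A ∖ B| = |A| − |A∩B| = 20 − 6 = 14.00.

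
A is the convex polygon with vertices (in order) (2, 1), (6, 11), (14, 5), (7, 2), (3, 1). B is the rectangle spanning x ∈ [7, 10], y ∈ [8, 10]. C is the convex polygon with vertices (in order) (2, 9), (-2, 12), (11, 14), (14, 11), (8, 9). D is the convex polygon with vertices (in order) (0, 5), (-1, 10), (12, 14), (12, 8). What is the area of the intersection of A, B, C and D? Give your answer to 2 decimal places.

0.95

The intersection is the polygon with vertices (7.333,10), (8.461,9.154), (8,9), (7,9), (7,10).
By the shoelace formula its area is 0.95.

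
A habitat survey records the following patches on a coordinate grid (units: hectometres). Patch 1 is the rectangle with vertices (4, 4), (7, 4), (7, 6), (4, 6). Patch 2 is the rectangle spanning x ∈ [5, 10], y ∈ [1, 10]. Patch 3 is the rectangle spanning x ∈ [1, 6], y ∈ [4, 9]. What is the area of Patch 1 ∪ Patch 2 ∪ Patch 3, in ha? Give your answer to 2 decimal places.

By inclusion–exclusion:
Individual areas: |Patch 1| = 6, |Patch 2| = 45, |Patch 3| = 25.
|Patch 1∩Patch 2|: x∈[5,7], y∈[4,6] → 2·2 = 4.
|Patch 1∩Patch 3|: x∈[4,6], y∈[4,6] → 2·2 = 4.
|Patch 2∩Patch 3|: x∈[5,6], y∈[4,9] → 1·5 = 5.
|Patch 1∩Patch 2∩Patch 3| = 2.
|Patch 1 ∪ Patch 2 ∪ Patch 3| = 76 − 13 + 2 = 65.00.

65.00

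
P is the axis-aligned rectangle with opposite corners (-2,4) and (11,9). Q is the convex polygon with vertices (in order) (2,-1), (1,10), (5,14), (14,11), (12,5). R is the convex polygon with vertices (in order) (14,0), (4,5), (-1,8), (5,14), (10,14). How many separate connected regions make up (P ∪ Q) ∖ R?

2

(P ∪ Q) ∖ R splits into 2 disjoint pieces (area 38.4091, area 9.7976).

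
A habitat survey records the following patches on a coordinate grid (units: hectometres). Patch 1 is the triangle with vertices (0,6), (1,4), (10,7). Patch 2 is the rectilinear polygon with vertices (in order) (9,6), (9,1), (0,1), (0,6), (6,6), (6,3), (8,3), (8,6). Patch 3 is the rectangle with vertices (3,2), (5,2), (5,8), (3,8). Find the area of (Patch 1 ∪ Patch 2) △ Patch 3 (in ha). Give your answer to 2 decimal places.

|Patch 1 ∪ Patch 2| = 42.6667.
|(Patch 1 ∪ Patch 2) ∩ Patch 3| = 8.8.
|(Patch 1 ∪ Patch 2) △ Patch 3| = 42.6667 + 12 − 17.6 = 37.07.

37.07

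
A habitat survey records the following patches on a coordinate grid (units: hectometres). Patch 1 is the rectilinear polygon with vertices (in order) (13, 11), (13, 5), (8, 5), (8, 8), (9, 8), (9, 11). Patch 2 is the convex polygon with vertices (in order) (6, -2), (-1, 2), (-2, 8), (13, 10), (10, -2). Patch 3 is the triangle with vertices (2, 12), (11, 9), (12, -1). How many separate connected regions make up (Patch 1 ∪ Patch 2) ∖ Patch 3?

2

(Patch 1 ∪ Patch 2) ∖ Patch 3 splits into 2 disjoint pieces (area 14.7083, area 87.4971).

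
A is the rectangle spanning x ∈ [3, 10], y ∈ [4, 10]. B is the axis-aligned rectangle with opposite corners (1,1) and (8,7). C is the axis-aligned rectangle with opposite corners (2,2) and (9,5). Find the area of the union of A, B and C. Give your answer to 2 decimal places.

71.00

By inclusion–exclusion:
Individual areas: |A| = 42, |B| = 42, |C| = 21.
|A∩B|: x∈[3,8], y∈[4,7] → 5·3 = 15.
|A∩C|: x∈[3,9], y∈[4,5] → 6·1 = 6.
|B∩C|: x∈[2,8], y∈[2,5] → 6·3 = 18.
|A∩B∩C| = 5.
|A ∪ B ∪ C| = 105 − 39 + 5 = 71.00.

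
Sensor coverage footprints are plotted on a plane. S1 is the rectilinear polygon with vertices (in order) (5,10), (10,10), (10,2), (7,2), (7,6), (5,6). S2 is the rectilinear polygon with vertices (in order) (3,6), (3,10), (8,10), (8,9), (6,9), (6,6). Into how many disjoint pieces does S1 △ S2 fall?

S1 △ S2 splits into 2 disjoint pieces (area 26, area 8).

2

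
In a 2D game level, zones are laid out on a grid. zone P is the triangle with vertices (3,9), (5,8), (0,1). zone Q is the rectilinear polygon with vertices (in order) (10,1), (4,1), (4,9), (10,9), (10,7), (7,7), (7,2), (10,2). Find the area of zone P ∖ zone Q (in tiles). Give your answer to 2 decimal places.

|zone P| = 9.5, |zone P∩zone Q| = 0.95.
|zone P ∖ zone Q| = |zone P| − |zone P∩zone Q| = 9.5 − 0.95 = 8.55.

8.55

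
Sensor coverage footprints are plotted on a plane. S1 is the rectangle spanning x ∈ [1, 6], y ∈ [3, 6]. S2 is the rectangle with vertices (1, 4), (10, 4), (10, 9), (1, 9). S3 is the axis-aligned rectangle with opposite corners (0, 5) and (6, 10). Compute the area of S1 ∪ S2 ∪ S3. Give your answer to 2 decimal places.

By inclusion–exclusion:
Individual areas: |S1| = 15, |S2| = 45, |S3| = 30.
|S1∩S2|: x∈[1,6], y∈[4,6] → 5·2 = 10.
|S1∩S3|: x∈[1,6], y∈[5,6] → 5·1 = 5.
|S2∩S3|: x∈[1,6], y∈[5,9] → 5·4 = 20.
|S1∩S2∩S3| = 5.
|S1 ∪ S2 ∪ S3| = 90 − 35 + 5 = 60.00.

60.00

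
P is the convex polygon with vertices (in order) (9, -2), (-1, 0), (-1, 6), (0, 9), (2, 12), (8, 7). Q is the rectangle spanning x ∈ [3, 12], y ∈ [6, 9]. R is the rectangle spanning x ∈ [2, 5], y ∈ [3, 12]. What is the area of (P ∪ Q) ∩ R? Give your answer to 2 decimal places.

23.25

The region (P ∪ Q) ∩ R is the polygon with vertices (5,9.5), (5,3), (2,3), (2,12).
By the shoelace formula its area is 23.25.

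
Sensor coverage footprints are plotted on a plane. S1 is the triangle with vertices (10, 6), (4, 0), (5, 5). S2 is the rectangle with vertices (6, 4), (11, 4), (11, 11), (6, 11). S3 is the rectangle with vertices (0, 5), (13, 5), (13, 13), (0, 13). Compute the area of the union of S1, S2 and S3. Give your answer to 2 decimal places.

116.50

By inclusion–exclusion:
Individual areas: |S1| = 12, |S2| = 35, |S3| = 104.
|S1∩S2| = 4.4.
|S1∩S3| = 2.
|S2∩S3|: x∈[6,11], y∈[5,11] → 5·6 = 30.
|S1∩S2∩S3| = 1.9.
|S1 ∪ S2 ∪ S3| = 151 − 36.4 + 1.9 = 116.50.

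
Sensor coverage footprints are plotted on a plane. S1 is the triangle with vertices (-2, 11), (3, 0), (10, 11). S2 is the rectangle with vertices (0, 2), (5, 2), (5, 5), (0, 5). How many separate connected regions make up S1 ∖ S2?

2

S1 ∖ S2 splits into 2 disjoint pieces (area 53.461, area 2.1818).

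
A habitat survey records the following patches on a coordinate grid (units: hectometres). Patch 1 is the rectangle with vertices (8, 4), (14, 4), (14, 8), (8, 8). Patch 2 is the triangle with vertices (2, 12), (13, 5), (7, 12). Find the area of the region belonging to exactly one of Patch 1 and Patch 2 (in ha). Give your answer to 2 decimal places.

|Patch 1| = 24, |Patch 2| = 17.5, |Patch 1∩Patch 2| = 3.2143.
|Patch 1 △ Patch 2| = |Patch 1| + |Patch 2| − 2·|Patch 1∩Patch 2| = 24 + 17.5 − 6.4286 = 35.07.

35.07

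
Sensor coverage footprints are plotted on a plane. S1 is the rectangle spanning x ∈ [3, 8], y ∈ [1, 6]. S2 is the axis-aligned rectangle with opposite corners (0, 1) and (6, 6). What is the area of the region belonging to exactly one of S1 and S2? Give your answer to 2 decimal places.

|S1∩S2|: x∈[3,6], y∈[1,6] → 3·5 = 15.
|S1 △ S2| = |S1| + |S2| − 2·|S1∩S2| = 25 + 30 − 30 = 25.00.

25.00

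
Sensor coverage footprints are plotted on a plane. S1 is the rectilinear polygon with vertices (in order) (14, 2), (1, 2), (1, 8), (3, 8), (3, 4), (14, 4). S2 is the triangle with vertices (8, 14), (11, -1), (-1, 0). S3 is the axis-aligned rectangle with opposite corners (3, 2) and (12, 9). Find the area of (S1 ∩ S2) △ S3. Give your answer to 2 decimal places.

53.93

|S1 ∩ S2| = 19.7333.
|(S1 ∩ S2) ∩ S3| = 14.4.
|(S1 ∩ S2) △ S3| = 19.7333 + 63 − 28.8 = 53.93.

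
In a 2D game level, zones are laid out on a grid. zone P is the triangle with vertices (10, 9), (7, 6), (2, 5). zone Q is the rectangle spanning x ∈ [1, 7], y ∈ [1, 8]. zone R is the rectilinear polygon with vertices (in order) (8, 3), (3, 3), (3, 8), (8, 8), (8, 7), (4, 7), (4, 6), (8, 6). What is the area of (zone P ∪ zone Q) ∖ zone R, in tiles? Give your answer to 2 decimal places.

26.50

|zone P ∪ zone Q| = 44.25.
|(zone P ∪ zone Q) ∩ zone R| = 17.75.
|(zone P ∪ zone Q) ∖ zone R| = 44.25 − 17.75 = 26.50.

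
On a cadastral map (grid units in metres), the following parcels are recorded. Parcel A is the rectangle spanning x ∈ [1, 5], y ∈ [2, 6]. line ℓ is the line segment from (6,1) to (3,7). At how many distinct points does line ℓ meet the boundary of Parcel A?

The segment meets the boundary at (3.5,6), (5,3).

2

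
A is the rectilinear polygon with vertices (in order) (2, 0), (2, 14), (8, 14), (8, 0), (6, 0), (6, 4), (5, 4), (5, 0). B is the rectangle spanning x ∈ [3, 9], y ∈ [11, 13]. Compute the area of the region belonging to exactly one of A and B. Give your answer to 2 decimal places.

72.00

|A| = 80, |B| = 12, |A∩B| = 10.
|A △ B| = |A| + |B| − 2·|A∩B| = 80 + 12 − 20 = 72.00.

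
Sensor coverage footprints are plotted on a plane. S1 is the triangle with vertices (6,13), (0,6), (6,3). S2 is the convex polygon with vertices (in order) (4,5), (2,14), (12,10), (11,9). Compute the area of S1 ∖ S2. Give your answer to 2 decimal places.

14.76

|S1| = 30, |S1∩S2| = 15.2422.
|S1 ∖ S2| = |S1| − |S1∩S2| = 30 − 15.2422 = 14.76.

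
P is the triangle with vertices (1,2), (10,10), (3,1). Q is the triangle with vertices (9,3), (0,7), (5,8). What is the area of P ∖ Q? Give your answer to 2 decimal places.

|P| = 12.5, |P∩Q| = 2.2767.
|P ∖ Q| = |P| − |P∩Q| = 12.5 − 2.2767 = 10.22.

10.22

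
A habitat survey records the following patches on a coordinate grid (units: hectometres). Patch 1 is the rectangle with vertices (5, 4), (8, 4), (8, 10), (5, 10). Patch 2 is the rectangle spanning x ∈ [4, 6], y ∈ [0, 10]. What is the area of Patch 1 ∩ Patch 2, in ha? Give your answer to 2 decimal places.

|Patch 1∩Patch 2|: x∈[5,6], y∈[4,10] → 1·6 = 6.

6.00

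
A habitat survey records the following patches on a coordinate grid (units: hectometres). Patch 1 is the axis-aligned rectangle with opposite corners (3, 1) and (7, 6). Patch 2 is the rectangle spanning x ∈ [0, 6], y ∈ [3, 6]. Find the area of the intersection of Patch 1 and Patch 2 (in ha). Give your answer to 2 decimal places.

9.00

|Patch 1∩Patch 2|: x∈[3,6], y∈[3,6] → 3·3 = 9.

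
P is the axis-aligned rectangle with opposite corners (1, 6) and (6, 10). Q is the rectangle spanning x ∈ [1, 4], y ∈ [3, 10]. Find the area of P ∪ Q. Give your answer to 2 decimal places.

29.00

By inclusion–exclusion:
Individual areas: |P| = 20, |Q| = 21.
|P∩Q|: x∈[1,4], y∈[6,10] → 3·4 = 12.
|P ∪ Q| = 41 − 12 = 29.00.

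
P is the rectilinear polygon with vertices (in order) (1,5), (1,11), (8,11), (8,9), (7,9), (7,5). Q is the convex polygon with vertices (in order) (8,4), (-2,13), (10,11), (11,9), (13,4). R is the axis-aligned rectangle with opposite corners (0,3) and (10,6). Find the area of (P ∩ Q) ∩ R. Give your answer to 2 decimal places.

0.67

The region (P ∩ Q) ∩ R is the polygon with vertices (7,5), (6.889,5), (5.778,6), (7,6).
By the shoelace formula its area is 0.67.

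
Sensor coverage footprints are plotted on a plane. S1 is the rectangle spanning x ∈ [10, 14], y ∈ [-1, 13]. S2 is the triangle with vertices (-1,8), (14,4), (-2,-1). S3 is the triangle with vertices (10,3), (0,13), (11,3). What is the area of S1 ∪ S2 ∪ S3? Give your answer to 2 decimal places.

By inclusion–exclusion:
Individual areas: |S1| = 56, |S2| = 69.5, |S3| = 5.
|S1∩S2| = 4.6333.
|S1∩S3| = 0.4545.
|S2∩S3| = 2.3191.
|S1∩S2∩S3| = 0.4499.
|S1 ∪ S2 ∪ S3| = 130.5 − 7.407 + 0.4499 = 123.54.

123.54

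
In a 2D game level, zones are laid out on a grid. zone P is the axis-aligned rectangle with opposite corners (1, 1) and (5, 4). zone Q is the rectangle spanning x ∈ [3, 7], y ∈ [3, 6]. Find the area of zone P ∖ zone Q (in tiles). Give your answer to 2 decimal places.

|zone P∩zone Q|: x∈[3,5], y∈[3,4] → 2·1 = 2.
|zone P| = 12.
|zone P ∖ zone Q| = |zone P| − |zone P∩zone Q| = 12 − 2 = 10.00.

10.00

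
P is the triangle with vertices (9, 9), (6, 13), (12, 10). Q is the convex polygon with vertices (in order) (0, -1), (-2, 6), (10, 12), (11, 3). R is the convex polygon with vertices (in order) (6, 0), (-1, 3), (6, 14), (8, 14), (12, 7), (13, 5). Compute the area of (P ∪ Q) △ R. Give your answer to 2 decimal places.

|P ∪ Q| = 102.89.
|(P ∪ Q) ∩ R| = 82.7396.
|(P ∪ Q) △ R| = 102.89 + 107.5 − 165.4793 = 44.91.

44.91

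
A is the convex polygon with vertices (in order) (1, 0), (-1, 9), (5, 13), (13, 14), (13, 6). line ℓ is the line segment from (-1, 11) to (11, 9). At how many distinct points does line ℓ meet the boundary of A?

1

The segment meets the boundary at (1.4,10.6).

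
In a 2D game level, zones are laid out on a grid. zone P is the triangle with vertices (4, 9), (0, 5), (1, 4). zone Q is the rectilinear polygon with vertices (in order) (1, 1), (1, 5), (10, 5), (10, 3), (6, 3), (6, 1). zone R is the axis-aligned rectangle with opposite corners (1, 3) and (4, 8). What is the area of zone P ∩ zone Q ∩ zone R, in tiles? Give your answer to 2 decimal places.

0.30

The intersection is the polygon with vertices (1,5), (1.6,5), (1,4).
By the shoelace formula its area is 0.30.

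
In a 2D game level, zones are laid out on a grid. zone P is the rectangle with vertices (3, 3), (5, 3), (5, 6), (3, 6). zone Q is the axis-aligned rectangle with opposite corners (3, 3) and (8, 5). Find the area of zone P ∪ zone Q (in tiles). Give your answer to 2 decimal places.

By inclusion–exclusion:
Individual areas: |zone P| = 6, |zone Q| = 10.
|zone P∩zone Q|: x∈[3,5], y∈[3,5] → 2·2 = 4.
|zone P ∪ zone Q| = 16 − 4 = 12.00.

12.00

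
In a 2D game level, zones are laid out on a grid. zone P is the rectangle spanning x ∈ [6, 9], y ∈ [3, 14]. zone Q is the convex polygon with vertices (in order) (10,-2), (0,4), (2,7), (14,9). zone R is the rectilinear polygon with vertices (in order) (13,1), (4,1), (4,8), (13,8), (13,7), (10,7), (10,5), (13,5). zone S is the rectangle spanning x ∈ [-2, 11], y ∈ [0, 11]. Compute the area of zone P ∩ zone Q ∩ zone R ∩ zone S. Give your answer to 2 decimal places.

The intersection is the polygon with vertices (6,7.667), (8,8), (9,8), (9,3), (6,3).
By the shoelace formula its area is 14.67.

14.67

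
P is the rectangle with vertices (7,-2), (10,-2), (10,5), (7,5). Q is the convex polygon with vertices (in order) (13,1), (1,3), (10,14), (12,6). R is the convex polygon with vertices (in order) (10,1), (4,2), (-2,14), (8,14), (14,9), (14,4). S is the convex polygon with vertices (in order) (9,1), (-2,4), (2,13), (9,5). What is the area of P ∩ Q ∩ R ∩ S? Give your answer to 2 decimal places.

6.33

The intersection is the polygon with vertices (7,2), (7,5), (9,5), (9,1.667).
By the shoelace formula its area is 6.33.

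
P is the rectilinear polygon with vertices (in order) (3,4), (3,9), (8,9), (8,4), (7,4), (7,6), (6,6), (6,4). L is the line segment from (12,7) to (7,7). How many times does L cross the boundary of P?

The segment meets the boundary at (8,7).

1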